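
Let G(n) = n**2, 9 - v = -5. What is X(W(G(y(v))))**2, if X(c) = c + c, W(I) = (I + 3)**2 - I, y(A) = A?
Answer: 6211016100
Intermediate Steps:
v = 14 (v = 9 - 1*(-5) = 9 + 5 = 14)
W(I) = (3 + I)**2 - I
X(c) = 2*c
X(W(G(y(v))))**2 = (2*((3 + 14**2)**2 - 1*14**2))**2 = (2*((3 + 196)**2 - 1*196))**2 = (2*(199**2 - 196))**2 = (2*(39601 - 196))**2 = (2*39405)**2 = 78810**2 = 6211016100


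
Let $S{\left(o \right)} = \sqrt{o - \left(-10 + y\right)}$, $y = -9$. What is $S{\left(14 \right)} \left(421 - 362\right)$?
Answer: $59 \sqrt{33} \approx 338.93$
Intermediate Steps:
$S{\left(o \right)} = \sqrt{19 + o}$ ($S{\left(o \right)} = \sqrt{o + \left(10 - -9\right)} = \sqrt{o + \left(10 + 9\right)} = \sqrt{o + 19} = \sqrt{19 + o}$)
$S{\left(14 \right)} \left(421 - 362\right) = \sqrt{19 + 14} \left(421 - 362\right) = \sqrt{33} \cdot 59 = 59 \sqrt{33}$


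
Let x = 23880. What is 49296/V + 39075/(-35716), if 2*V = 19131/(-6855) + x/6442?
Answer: 25916539091811195/240818094428 ≈ 1.0762e+5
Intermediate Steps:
V = 6742583/14719970 (V = (19131/(-6855) + 23880/6442)/2 = (19131*(-1/6855) + 23880*(1/6442))/2 = (-6377/2285 + 11940/3221)/2 = (½)*(6742583/7359985) = 6742583/14719970 ≈ 0.45806)
49296/V + 39075/(-35716) = 49296/(6742583/14719970) + 39075/(-35716) = 49296*(14719970/6742583) + 39075*(-1/35716) = 725635641120/6742583 - 39075/35716 = 25916539091811195/240818094428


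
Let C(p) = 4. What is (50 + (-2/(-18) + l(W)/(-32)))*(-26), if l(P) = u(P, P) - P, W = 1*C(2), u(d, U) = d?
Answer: -11726/9 ≈ -1302.9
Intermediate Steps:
W = 4 (W = 1*4 = 4)
l(P) = 0 (l(P) = P - P = 0)
(50 + (-2/(-18) + l(W)/(-32)))*(-26) = (50 + (-2/(-18) + 0/(-32)))*(-26) = (50 + (-2*(-1/18) + 0*(-1/32)))*(-26) = (50 + (1/9 + 0))*(-26) = (50 + 1/9)*(-26) = (451/9)*(-26) = -11726/9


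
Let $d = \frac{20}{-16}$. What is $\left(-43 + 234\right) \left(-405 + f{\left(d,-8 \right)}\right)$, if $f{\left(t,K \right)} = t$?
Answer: $- \frac{310375}{4} \approx -77594.0$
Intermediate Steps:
$d = - \frac{5}{4}$ ($d = 20 \left(- \frac{1}{16}\right) = - \frac{5}{4} \approx -1.25$)
$\left(-43 + 234\right) \left(-405 + f{\left(d,-8 \right)}\right) = \left(-43 + 234\right) \left(-405 - \frac{5}{4}\right) = 191 \left(- \frac{1625}{4}\right) = - \frac{310375}{4}$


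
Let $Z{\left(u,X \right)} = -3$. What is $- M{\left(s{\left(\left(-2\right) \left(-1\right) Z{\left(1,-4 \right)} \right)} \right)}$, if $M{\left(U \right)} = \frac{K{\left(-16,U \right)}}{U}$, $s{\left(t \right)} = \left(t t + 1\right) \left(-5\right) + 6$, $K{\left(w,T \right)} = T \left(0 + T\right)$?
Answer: $179$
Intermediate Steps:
$K{\left(w,T \right)} = T^{2}$ ($K{\left(w,T \right)} = T T = T^{2}$)
$s{\left(t \right)} = 1 - 5 t^{2}$ ($s{\left(t \right)} = \left(t^{2} + 1\right) \left(-5\right) + 6 = \left(1 + t^{2}\right) \left(-5\right) + 6 = \left(-5 - 5 t^{2}\right) + 6 = 1 - 5 t^{2}$)
$M{\left(U \right)} = U$ ($M{\left(U \right)} = \frac{U^{2}}{U} = U$)
$- M{\left(s{\left(\left(-2\right) \left(-1\right) Z{\left(1,-4 \right)} \right)} \right)} = - (1 - 5 \left(\left(-2\right) \left(-1\right) \left(-3\right)\right)^{2}) = - (1 - 5 \left(2 \left(-3\right)\right)^{2}) = - (1 - 5 \left(-6\right)^{2}) = - (1 - 180) = \left(-1\right) \left(-179\right) = 179$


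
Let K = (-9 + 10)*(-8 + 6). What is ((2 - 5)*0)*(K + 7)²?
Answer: 0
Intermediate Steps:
K = -2 (K = 1*(-2) = -2)
((2 - 5)*0)*(K + 7)² = ((2 - 5)*0)*(-2 + 7)² = -3*0*5² = 0*25 = 0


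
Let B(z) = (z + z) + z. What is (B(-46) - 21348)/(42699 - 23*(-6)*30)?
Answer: -7162/15613 ≈ -0.45872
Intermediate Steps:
B(z) = 3*z (B(z) = 2*z + z = 3*z)
(B(-46) - 21348)/(42699 - 23*(-6)*30) = (3*(-46) - 21348)/(42699 - 23*(-6)*30) = (-138 - 21348)/(42699 + 138*30) = -21486/(42699 + 4140) = -21486/46839 = -21486*1/46839 = -7162/15613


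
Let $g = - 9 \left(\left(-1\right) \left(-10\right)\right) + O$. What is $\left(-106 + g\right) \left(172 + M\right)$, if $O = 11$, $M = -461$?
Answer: $53465$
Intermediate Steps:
$g = -79$ ($g = - 9 \left(\left(-1\right) \left(-10\right)\right) + 11 = \left(-9\right) 10 + 11 = -90 + 11 = -79$)
$\left(-106 + g\right) \left(172 + M\right) = \left(-106 - 79\right) \left(172 - 461\right) = \left(-185\right) \left(-289\right) = 53465$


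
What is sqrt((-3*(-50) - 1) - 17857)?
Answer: 2*I*sqrt(4427) ≈ 133.07*I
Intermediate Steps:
sqrt((-3*(-50) - 1) - 17857) = sqrt((150 - 1) - 17857) = sqrt(149 - 17857) = sqrt(-17708) = 2*I*sqrt(4427)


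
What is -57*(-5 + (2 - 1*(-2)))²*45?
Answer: -2565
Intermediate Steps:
-57*(-5 + (2 - 1*(-2)))²*45 = -57*(-5 + (2 + 2))²*45 = -57*(-5 + 4)²*45 = -57*(-1)²*45 = -57*1*45 = -57*45 = -2565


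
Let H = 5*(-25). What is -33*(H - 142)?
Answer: 8811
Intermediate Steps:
H = -125
-33*(H - 142) = -33*(-125 - 142) = -33*(-267) = 8811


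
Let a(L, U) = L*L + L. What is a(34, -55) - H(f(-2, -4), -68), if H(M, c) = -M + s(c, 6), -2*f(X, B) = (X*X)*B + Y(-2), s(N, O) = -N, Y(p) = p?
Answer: 1131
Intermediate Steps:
f(X, B) = 1 - B*X**2/2 (f(X, B) = -((X*X)*B - 2)/2 = -(X**2*B - 2)/2 = -(B*X**2 - 2)/2 = -(-2 + B*X**2)/2 = 1 - B*X**2/2)
a(L, U) = L + L**2 (a(L, U) = L**2 + L = L + L**2)
H(M, c) = -M - c
a(34, -55) - H(f(-2, -4), -68) = 34*(1 + 34) - (-(1 - 1/2*(-4)*(-2)**2) - 1*(-68)) = 34*35 - (-(1 - 1/2*(-4)*4) + 68) = 1190 - (-(1 + 8) + 68) = 1190 - (-1*9 + 68) = 1190 - (-9 + 68) = 1190 - 1*59 = 1190 - 59 = 1131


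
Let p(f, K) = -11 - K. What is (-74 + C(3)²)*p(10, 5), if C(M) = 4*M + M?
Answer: -2416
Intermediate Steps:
C(M) = 5*M
(-74 + C(3)²)*p(10, 5) = (-74 + (5*3)²)*(-11 - 1*5) = (-74 + 15²)*(-11 - 5) = (-74 + 225)*(-16) = 151*(-16) = -2416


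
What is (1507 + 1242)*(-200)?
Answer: -549800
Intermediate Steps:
(1507 + 1242)*(-200) = 2749*(-200) = -549800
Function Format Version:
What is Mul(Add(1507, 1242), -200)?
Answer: -549800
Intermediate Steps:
Mul(Add(1507, 1242), -200) = Mul(2749, -200) = -549800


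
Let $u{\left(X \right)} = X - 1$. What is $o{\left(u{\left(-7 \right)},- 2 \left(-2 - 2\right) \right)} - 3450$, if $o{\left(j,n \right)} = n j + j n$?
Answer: $-3578$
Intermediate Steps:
$u{\left(X \right)} = -1 + X$ ($u{\left(X \right)} = X - 1 = -1 + X$)
$o{\left(j,n \right)} = 2 j n$ ($o{\left(j,n \right)} = j n + j n = 2 j n$)
$o{\left(u{\left(-7 \right)},- 2 \left(-2 - 2\right) \right)} - 3450 = 2 \left(-1 - 7\right) \left(- 2 \left(-2 - 2\right)\right) - 3450 = 2 \left(-8\right) \left(\left(-2\right) \left(-4\right)\right) - 3450 = 2 \left(-8\right) 8 - 3450 = -128 - 3450 = -3578$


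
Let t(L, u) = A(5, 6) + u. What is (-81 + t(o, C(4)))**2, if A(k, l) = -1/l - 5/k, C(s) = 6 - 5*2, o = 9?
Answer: 267289/36 ≈ 7424.7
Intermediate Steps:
C(s) = -4 (C(s) = 6 - 10 = -4)
t(L, u) = -7/6 + u (t(L, u) = (-1/6 - 5/5) + u = (-1*1/6 - 5*1/5) + u = (-1/6 - 1) + u = -7/6 + u)
(-81 + t(o, C(4)))**2 = (-81 + (-7/6 - 4))**2 = (-81 - 31/6)**2 = (-517/6)**2 = 267289/36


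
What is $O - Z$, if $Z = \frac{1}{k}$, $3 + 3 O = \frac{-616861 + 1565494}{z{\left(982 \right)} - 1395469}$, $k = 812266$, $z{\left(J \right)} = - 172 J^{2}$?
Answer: $- \frac{2777877012525}{2772631814498} \approx -1.0019$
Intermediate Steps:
$O = - \frac{23939344}{23894171}$ ($O = -1 + \frac{\left(-616861 + 1565494\right) \frac{1}{- 172 \cdot 982^{2} - 1395469}}{3} = -1 + \frac{948633 \frac{1}{\left(-172\right) 964324 - 1395469}}{3} = -1 + \frac{948633 \frac{1}{-165863728 - 1395469}}{3} = -1 + \frac{948633 \frac{1}{-167259197}}{3} = -1 + \frac{948633 \left(- \frac{1}{167259197}\right)}{3} = -1 + \frac{1}{3} \left(- \frac{135519}{23894171}\right) = -1 - \frac{45173}{23894171} = - \frac{23939344}{23894171} \approx -1.0019$)
$Z = \frac{1}{812266} \approx 1.2311 \cdot 10^{-6}$
$O - Z = - \frac{23939344}{23894171} - \frac{1}{812266} = - \frac{2777877012525}{2772631814498}$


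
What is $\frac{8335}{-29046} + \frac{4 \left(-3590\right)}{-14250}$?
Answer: $\frac{9944227}{13796850} \approx 0.72076$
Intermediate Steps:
$\frac{8335}{-29046} + \frac{4 \left(-3590\right)}{-14250} = 8335 \left(- \frac{1}{29046}\right) - - \frac{1436}{1425} = - \frac{8335}{29046} + \frac{1436}{1425} = \frac{9944227}{13796850}$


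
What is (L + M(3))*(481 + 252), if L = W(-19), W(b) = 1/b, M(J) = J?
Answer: 41048/19 ≈ 2160.4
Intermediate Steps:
L = -1/19 (L = 1/(-19) = -1/19 ≈ -0.052632)
(L + M(3))*(481 + 252) = (-1/19 + 3)*(481 + 252) = (56/19)*733 = 41048/19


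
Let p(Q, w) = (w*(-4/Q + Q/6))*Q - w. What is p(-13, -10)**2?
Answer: 483025/9 ≈ 53669.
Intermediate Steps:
p(Q, w) = -w + Q*w*(-4/Q + Q/6) (p(Q, w) = (w*(-4/Q + Q*(1/6)))*Q - w = (w*(-4/Q + Q/6))*Q - w = Q*w*(-4/Q + Q/6) - w = -w + Q*w*(-4/Q + Q/6))
p(-13, -10)**2 = ((1/6)*(-10)*(-30 + (-13)**2))**2 = ((1/6)*(-10)*(-30 + 169))**2 = ((1/6)*(-10)*139)**2 = (-695/3)**2 = 483025/9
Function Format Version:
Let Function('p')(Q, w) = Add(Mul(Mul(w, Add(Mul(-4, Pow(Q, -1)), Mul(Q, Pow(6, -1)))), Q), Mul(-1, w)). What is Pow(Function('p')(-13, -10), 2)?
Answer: Rational(483025, 9) ≈ 53669.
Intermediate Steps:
Function('p')(Q, w) = Add(Mul(-1, w), Mul(Q, w, Add(Mul(-4, Pow(Q, -1)), Mul(Rational(1, 6), Q)))) (Function('p')(Q, w) = Add(Mul(Mul(w, Add(Mul(-4, Pow(Q, -1)), Mul(Q, Rational(1, 6)))), Q), Mul(-1, w)) = Add(Mul(Mul(w, Add(Mul(-4, Pow(Q, -1)), Mul(Rational(1, 6), Q))), Q), Mul(-1, w)) = Add(Mul(Q, w, Add(Mul(-4, Pow(Q, -1)), Mul(Rational(1, 6), Q))), Mul(-1, w)) = Add(Mul(-1, w), Mul(Q, w, Add(Mul(-4, Pow(Q, -1)), Mul(Rational(1, 6), Q)))))
Pow(Function('p')(-13, -10), 2) = Pow(Mul(Rational(1, 6), -10, Add(-30, Pow(-13, 2))), 2) = Pow(Mul(Rational(1, 6), -10, Add(-30, 169)), 2) = Pow(Mul(Rational(1, 6), -10, 139), 2) = Pow(Rational(-695, 3), 2) = Rational(483025, 9)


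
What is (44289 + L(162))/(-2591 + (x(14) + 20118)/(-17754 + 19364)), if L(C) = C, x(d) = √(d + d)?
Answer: -3536892577680/205167327829 - 1703955*√7/205167327829 ≈ -17.239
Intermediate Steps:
x(d) = √2*√d (x(d) = √(2*d) = √2*√d)
(44289 + L(162))/(-2591 + (x(14) + 20118)/(-17754 + 19364)) = (44289 + 162)/(-2591 + (√2*√14 + 20118)/(-17754 + 19364)) = 44451/(-2591 + (2*√7 + 20118)/1610) = 44451/(-2591 + (20118 + 2*√7)*(1/1610)) = 44451/(-2591 + (1437/115 + √7/805)) = 44451/(-296528/115 + √7/805)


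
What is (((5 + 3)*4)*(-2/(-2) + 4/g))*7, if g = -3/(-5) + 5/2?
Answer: 15904/31 ≈ 513.03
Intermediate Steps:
g = 31/10 (g = -3*(-1/5) + 5*(1/2) = 3/5 + 5/2 = 31/10 ≈ 3.1000)
(((5 + 3)*4)*(-2/(-2) + 4/g))*7 = (((5 + 3)*4)*(-2/(-2) + 4/(31/10)))*7 = ((8*4)*(-2*(-1/2) + 4*(10/31)))*7 = (32*(1 + 40/31))*7 = (32*(71/31))*7 = (2272/31)*7 = 15904/31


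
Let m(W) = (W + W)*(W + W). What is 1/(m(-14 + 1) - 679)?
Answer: -⅓ ≈ -0.33333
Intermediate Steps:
m(W) = 4*W² (m(W) = (2*W)*(2*W) = 4*W²)
1/(m(-14 + 1) - 679) = 1/(4*(-14 + 1)² - 679) = 1/(4*(-13)² - 679) = 1/(4*169 - 679) = 1/(676 - 679) = 1/(-3) = -⅓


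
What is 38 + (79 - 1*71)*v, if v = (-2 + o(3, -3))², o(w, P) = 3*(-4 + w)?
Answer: 238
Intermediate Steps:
o(w, P) = -12 + 3*w
v = 25 (v = (-2 + (-12 + 3*3))² = (-2 + (-12 + 9))² = (-2 - 3)² = (-5)² = 25)
38 + (79 - 1*71)*v = 38 + (79 - 1*71)*25 = 38 + (79 - 71)*25 = 38 + 8*25 = 38 + 200 = 238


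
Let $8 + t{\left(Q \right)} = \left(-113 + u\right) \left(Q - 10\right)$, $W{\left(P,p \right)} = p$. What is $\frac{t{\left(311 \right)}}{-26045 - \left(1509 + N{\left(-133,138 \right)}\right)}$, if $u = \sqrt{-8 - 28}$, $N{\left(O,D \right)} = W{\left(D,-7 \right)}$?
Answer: $\frac{2617}{2119} - \frac{1806 i}{27547} \approx 1.235 - 0.065561 i$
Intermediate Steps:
$N{\left(O,D \right)} = -7$
$u = 6 i$ ($u = \sqrt{-36} = 6 i \approx 6.0 i$)
$t{\left(Q \right)} = -8 + \left(-113 + 6 i\right) \left(-10 + Q\right)$ ($t{\left(Q \right)} = -8 + \left(-113 + 6 i\right) \left(Q - 10\right) = -8 + \left(-113 + 6 i\right) \left(-10 + Q\right)$)
$\frac{t{\left(311 \right)}}{-26045 - \left(1509 + N{\left(-133,138 \right)}\right)} = \frac{1122 - 60 i + 311 \left(-113 + 6 i\right)}{-26045 + \left(\left(33 \left(-44\right) - 57\right) - -7\right)} = \frac{1122 - 60 i - \left(35143 - 1866 i\right)}{-26045 + \left(\left(-1452 - 57\right) + 7\right)} = \frac{-34021 + 1806 i}{-26045 + \left(-1509 + 7\right)} = \frac{-34021 + 1806 i}{-26045 - 1502} = \frac{-34021 + 1806 i}{-27547} = \left(-34021 + 1806 i\right) \left(- \frac{1}{27547}\right) = \frac{2617}{2119} - \frac{1806 i}{27547}$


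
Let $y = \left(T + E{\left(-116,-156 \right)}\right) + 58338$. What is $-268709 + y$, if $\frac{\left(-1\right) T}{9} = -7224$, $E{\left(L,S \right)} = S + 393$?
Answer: $-145118$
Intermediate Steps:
$E{\left(L,S \right)} = 393 + S$
$T = 65016$ ($T = \left(-9\right) \left(-7224\right) = 65016$)
$y = 123591$ ($y = \left(65016 + \left(393 - 156\right)\right) + 58338 = \left(65016 + 237\right) + 58338 = 65253 + 58338 = 123591$)
$-268709 + y = -268709 + 123591 = -145118$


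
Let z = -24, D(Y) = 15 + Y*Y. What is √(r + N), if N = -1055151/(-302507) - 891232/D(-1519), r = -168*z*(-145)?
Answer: I*√3849958187478442881001669/2566166881 ≈ 764.62*I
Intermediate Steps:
D(Y) = 15 + Y²
r = -584640 (r = -168*(-24)*(-145) = 4032*(-145) = -584640)
N = 135314135947/43624836977 (N = -1055151/(-302507) - 891232/(15 + (-1519)²) = -1055151*(-1/302507) - 891232/(15 + 2307361) = 1055151/302507 - 891232/2307376 = 1055151/302507 - 891232*1/2307376 = 1055151/302507 - 55702/144211 = 135314135947/43624836977 ≈ 3.1018)
√(r + N) = √(-584640 + 135314135947/43624836977) = √(-25504689376097333/43624836977) = I*√3849958187478442881001669/2566166881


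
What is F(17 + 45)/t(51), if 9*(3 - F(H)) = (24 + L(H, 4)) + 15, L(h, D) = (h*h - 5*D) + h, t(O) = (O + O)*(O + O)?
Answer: -1949/46818 ≈ -0.041629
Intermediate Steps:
t(O) = 4*O² (t(O) = (2*O)*(2*O) = 4*O²)
L(h, D) = h + h² - 5*D (L(h, D) = (h² - 5*D) + h = h + h² - 5*D)
F(H) = 8/9 - H/9 - H²/9 (F(H) = 3 - ((24 + (H + H² - 5*4)) + 15)/9 = 3 - ((24 + (H + H² - 20)) + 15)/9 = 3 - ((24 + (-20 + H + H²)) + 15)/9 = 3 - ((4 + H + H²) + 15)/9 = 3 - (19 + H + H²)/9 = 3 + (-19/9 - H/9 - H²/9) = 8/9 - H/9 - H²/9)
F(17 + 45)/t(51) = (8/9 - (17 + 45)/9 - (17 + 45)²/9)/((4*51²)) = (8/9 - ⅑*62 - ⅑*62²)/((4*2601)) = (8/9 - 62/9 - ⅑*3844)/10404 = (8/9 - 62/9 - 3844/9)*(1/10404) = -3898/9*1/10404 = -1949/46818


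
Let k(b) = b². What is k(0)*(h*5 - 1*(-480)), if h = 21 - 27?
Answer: 0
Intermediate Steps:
h = -6
k(0)*(h*5 - 1*(-480)) = 0²*(-6*5 - 1*(-480)) = 0*(-30 + 480) = 0*450 = 0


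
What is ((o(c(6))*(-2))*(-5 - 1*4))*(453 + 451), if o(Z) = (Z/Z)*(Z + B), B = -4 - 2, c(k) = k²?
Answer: 488160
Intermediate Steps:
B = -6
o(Z) = -6 + Z (o(Z) = (Z/Z)*(Z - 6) = 1*(-6 + Z) = -6 + Z)
((o(c(6))*(-2))*(-5 - 1*4))*(453 + 451) = (((-6 + 6²)*(-2))*(-5 - 1*4))*(453 + 451) = (((-6 + 36)*(-2))*(-5 - 4))*904 = ((30*(-2))*(-9))*904 = -60*(-9)*904 = 540*904 = 488160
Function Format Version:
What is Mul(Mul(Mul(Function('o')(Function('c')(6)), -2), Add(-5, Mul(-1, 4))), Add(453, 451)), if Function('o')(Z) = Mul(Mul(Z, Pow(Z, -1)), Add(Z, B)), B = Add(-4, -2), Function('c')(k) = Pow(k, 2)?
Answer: 488160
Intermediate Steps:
B = -6
Function('o')(Z) = Add(-6, Z) (Function('o')(Z) = Mul(Mul(Z, Pow(Z, -1)), Add(Z, -6)) = Mul(1, Add(-6, Z)) = Add(-6, Z))
Mul(Mul(Mul(Function('o')(Function('c')(6)), -2), Add(-5, Mul(-1, 4))), Add(453, 451)) = Mul(Mul(Mul(Add(-6, Pow(6, 2)), -2), Add(-5, Mul(-1, 4))), Add(453, 451)) = Mul(Mul(Mul(Add(-6, 36), -2), Add(-5, -4)), 904) = Mul(Mul(Mul(30, -2), -9), 904) = Mul(Mul(-60, -9), 904) = Mul(540, 904) = 488160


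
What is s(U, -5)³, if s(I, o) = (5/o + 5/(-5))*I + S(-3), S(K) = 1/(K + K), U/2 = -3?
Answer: 357911/216 ≈ 1657.0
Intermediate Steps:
U = -6 (U = 2*(-3) = -6)
S(K) = 1/(2*K)
s(I, o) = -⅙ + I*(-1 + 5/o) (s(I, o) = (5/o + 5/(-5))*I + (½)/(-3) = (5/o + 5*(-⅕))*I + (½)*(-⅓) = (5/o - 1)*I - ⅙ = (-1 + 5/o)*I - ⅙ = I*(-1 + 5/o) - ⅙ = -⅙ + I*(-1 + 5/o))
s(U, -5)³ = (-⅙ - 1*(-6) + 5*(-6)/(-5))³ = (-⅙ + 6 + 5*(-6)*(-⅕))³ = (-⅙ + 6 + 6)³ = (71/6)³ = 357911/216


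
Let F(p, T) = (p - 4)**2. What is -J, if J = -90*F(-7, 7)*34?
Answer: 370260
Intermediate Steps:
F(p, T) = (-4 + p)**2
J = -370260 (J = -90*(-4 - 7)**2*34 = -90*(-11)**2*34 = -90*121*34 = -10890*34 = -370260)
-J = -1*(-370260) = 370260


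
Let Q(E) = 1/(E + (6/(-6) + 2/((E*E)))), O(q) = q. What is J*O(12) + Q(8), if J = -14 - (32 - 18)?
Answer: -75568/225 ≈ -335.86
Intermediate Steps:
Q(E) = 1/(-1 + E + 2/E²) (Q(E) = 1/(E + (6*(-⅙) + 2/(E²))) = 1/(E + (-1 + 2/E²)) = 1/(-1 + E + 2/E²))
J = -28 (J = -14 - 1*14 = -14 - 14 = -28)
J*O(12) + Q(8) = -28*12 + 8²/(2 + 8³ - 1*8²) = -336 + 64/(2 + 512 - 1*64) = -336 + 64/(2 + 512 - 64) = -336 + 64/450 = -336 + 64*(1/450) = -336 + 32/225 = -75568/225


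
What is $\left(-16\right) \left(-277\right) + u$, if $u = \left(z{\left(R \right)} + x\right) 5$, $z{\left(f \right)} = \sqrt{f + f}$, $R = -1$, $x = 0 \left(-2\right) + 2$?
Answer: $4442 + 5 i \sqrt{2} \approx 4442.0 + 7.0711 i$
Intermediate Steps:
$x = 2$ ($x = 0 + 2 = 2$)
$z{\left(f \right)} = \sqrt{2} \sqrt{f}$ ($z{\left(f \right)} = \sqrt{2 f} = \sqrt{2} \sqrt{f}$)
$u = 10 + 5 i \sqrt{2}$ ($u = \left(\sqrt{2} \sqrt{-1} + 2\right) 5 = \left(\sqrt{2} i + 2\right) 5 = \left(i \sqrt{2} + 2\right) 5 = \left(2 + i \sqrt{2}\right) 5 = 10 + 5 i \sqrt{2} \approx 10.0 + 7.0711 i$)
$\left(-16\right) \left(-277\right) + u = \left(-16\right) \left(-277\right) + \left(10 + 5 i \sqrt{2}\right) = 4432 + \left(10 + 5 i \sqrt{2}\right) = 4442 + 5 i \sqrt{2}$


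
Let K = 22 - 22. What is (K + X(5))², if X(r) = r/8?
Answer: 25/64 ≈ 0.39063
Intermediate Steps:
X(r) = r/8 (X(r) = r*(⅛) = r/8)
K = 0
(K + X(5))² = (0 + (⅛)*5)² = (0 + 5/8)² = (5/8)² = 25/64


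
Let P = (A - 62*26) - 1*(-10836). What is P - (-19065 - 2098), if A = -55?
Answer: 30332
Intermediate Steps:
P = 9169 (P = (-55 - 62*26) - 1*(-10836) = (-55 - 1612) + 10836 = -1667 + 10836 = 9169)
P - (-19065 - 2098) = 9169 - (-19065 - 2098) = 9169 - 1*(-21163) = 9169 + 21163 = 30332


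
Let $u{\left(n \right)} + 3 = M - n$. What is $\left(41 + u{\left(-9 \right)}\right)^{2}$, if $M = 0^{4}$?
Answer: $2209$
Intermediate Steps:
$M = 0$
$u{\left(n \right)} = -3 - n$ ($u{\left(n \right)} = -3 + \left(0 - n\right) = -3 - n$)
$\left(41 + u{\left(-9 \right)}\right)^{2} = \left(41 - -6\right)^{2} = \left(41 + \left(-3 + 9\right)\right)^{2} = \left(41 + 6\right)^{2} = 47^{2} = 2209$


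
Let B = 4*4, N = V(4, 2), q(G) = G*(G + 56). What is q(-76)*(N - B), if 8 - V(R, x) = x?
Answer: -15200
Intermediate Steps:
q(G) = G*(56 + G)
V(R, x) = 8 - x
N = 6 (N = 8 - 1*2 = 8 - 2 = 6)
B = 16
q(-76)*(N - B) = (-76*(56 - 76))*(6 - 1*16) = (-76*(-20))*(6 - 16) = 1520*(-10) = -15200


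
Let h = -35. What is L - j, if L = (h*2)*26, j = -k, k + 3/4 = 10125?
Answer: 33217/4 ≈ 8304.3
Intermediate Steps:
k = 40497/4 (k = -3/4 + 10125 = 40497/4 ≈ 10124.)
j = -40497/4 (j = -1*40497/4 = -40497/4 ≈ -10124.)
L = -1820 (L = -35*2*26 = -70*26 = -1820)
L - j = -1820 - 1*(-40497/4) = -1820 + 40497/4 = 33217/4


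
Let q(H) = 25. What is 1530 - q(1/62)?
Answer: 1505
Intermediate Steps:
1530 - q(1/62) = 1530 - 1*25 = 1530 - 25 = 1505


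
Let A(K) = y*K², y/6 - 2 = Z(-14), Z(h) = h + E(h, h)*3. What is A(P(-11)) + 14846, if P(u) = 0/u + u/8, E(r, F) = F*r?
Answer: 21380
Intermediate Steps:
Z(h) = h + 3*h² (Z(h) = h + (h*h)*3 = h + h²*3 = h + 3*h²)
y = 3456 (y = 12 + 6*(-14*(1 + 3*(-14))) = 12 + 6*(-14*(1 - 42)) = 12 + 6*(-14*(-41)) = 12 + 6*574 = 12 + 3444 = 3456)
P(u) = u/8 (P(u) = 0 + u*(⅛) = 0 + u/8 = u/8)
A(K) = 3456*K²
A(P(-11)) + 14846 = 3456*((⅛)*(-11))² + 14846 = 3456*(-11/8)² + 14846 = 3456*(121/64) + 14846 = 6534 + 14846 = 21380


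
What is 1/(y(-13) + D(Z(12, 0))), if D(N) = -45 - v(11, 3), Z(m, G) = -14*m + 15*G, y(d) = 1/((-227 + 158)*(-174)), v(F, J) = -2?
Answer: -12006/516257 ≈ -0.023256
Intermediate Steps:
y(d) = 1/12006 (y(d) = -1/174/(-69) = -1/69*(-1/174) = 1/12006)
D(N) = -43 (D(N) = -45 - 1*(-2) = -45 + 2 = -43)
1/(y(-13) + D(Z(12, 0))) = 1/(1/12006 - 43) = 1/(-516257/12006) = -12006/516257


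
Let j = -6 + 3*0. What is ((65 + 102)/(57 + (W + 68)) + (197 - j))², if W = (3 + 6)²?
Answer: 1762740225/42436 ≈ 41539.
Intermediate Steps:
W = 81 (W = 9² = 81)
j = -6 (j = -6 + 0 = -6)
((65 + 102)/(57 + (W + 68)) + (197 - j))² = ((65 + 102)/(57 + (81 + 68)) + (197 - 1*(-6)))² = (167/(57 + 149) + (197 + 6))² = (167/206 + 203)² = (41985/206)² = 1762740225/42436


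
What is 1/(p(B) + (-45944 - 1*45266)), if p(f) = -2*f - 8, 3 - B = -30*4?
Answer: -1/91464 ≈ -1.0933e-5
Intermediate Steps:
B = 123 (B = 3 - (-30)*4 = 3 - 1*(-120) = 3 + 120 = 123)
p(f) = -8 - 2*f
1/(p(B) + (-45944 - 1*45266)) = 1/((-8 - 2*123) + (-45944 - 1*45266)) = 1/((-8 - 246) + (-45944 - 45266)) = 1/(-254 - 91210) = 1/(-91464) = -1/91464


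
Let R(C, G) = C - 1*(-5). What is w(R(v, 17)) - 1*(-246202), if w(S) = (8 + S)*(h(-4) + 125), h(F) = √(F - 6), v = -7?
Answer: 246952 + 6*I*√10 ≈ 2.4695e+5 + 18.974*I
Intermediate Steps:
h(F) = √(-6 + F)
R(C, G) = 5 + C (R(C, G) = C + 5 = 5 + C)
w(S) = (8 + S)*(125 + I*√10) (w(S) = (8 + S)*(√(-6 - 4) + 125) = (8 + S)*(√(-10) + 125) = (8 + S)*(I*√10 + 125) = (8 + S)*(125 + I*√10))
w(R(v, 17)) - 1*(-246202) = (1000 + 125*(5 - 7) + 8*I*√10 + I*(5 - 7)*√10) - 1*(-246202) = (1000 + 125*(-2) + 8*I*√10 + I*(-2)*√10) + 246202 = (1000 - 250 + 8*I*√10 - 2*I*√10) + 246202 = (750 + 6*I*√10) + 246202 = 246952 + 6*I*√10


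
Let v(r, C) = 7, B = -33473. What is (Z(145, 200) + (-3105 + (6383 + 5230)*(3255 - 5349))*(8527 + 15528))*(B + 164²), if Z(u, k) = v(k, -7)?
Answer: 3847775773631306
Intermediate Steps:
Z(u, k) = 7
(Z(145, 200) + (-3105 + (6383 + 5230)*(3255 - 5349))*(8527 + 15528))*(B + 164²) = (7 + (-3105 + (6383 + 5230)*(3255 - 5349))*(8527 + 15528))*(-33473 + 164²) = (7 + (-3105 + 11613*(-2094))*24055)*(-33473 + 26896) = (7 + (-3105 - 24317622)*24055)*(-6577) = (7 - 24320727*24055)*(-6577) = (7 - 585035087985)*(-6577) = -585035087978*(-6577) = 3847775773631306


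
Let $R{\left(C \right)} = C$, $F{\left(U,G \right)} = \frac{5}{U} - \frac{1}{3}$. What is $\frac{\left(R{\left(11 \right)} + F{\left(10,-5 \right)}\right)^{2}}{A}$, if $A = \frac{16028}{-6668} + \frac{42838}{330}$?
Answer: $\frac{411573965}{420531816} \approx 0.9787$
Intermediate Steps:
$F{\left(U,G \right)} = - \frac{1}{3} + \frac{5}{U}$ ($F{\left(U,G \right)} = \frac{5}{U} - \frac{1}{3} = - \frac{1}{3} + \frac{5}{U}$)
$A = \frac{35044318}{275055}$ ($A = 16028 \left(- \frac{1}{6668}\right) + 42838 \cdot \frac{1}{330} = - \frac{4007}{1667} + \frac{21419}{165} = \frac{35044318}{275055} \approx 127.41$)
$\frac{\left(R{\left(11 \right)} + F{\left(10,-5 \right)}\right)^{2}}{A} = \frac{\left(11 + \frac{15 - 10}{3 \cdot 10}\right)^{2}}{\frac{35044318}{275055}} = \left(11 + \frac{1}{3} \cdot \frac{1}{10} \left(15 - 10\right)\right)^{2} \cdot \frac{275055}{35044318} = \left(11 + \frac{1}{3} \cdot \frac{1}{10} \cdot 5\right)^{2} \cdot \frac{275055}{35044318} = \left(11 + \frac{1}{6}\right)^{2} \cdot \frac{275055}{35044318} = \left(\frac{67}{6}\right)^{2} \cdot \frac{275055}{35044318} = \frac{4489}{36} \cdot \frac{275055}{35044318} = \frac{411573965}{420531816}$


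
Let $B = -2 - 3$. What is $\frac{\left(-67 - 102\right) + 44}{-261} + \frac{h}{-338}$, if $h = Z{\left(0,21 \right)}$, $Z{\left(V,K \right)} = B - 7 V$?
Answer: $\frac{43555}{88218} \approx 0.49372$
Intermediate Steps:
$B = -5$
$Z{\left(V,K \right)} = -5 - 7 V$
$h = -5$ ($h = -5 - 0 = -5 + 0 = -5$)
$\frac{\left(-67 - 102\right) + 44}{-261} + \frac{h}{-338} = \frac{\left(-67 - 102\right) + 44}{-261} - \frac{5}{-338} = \left(-169 + 44\right) \left(- \frac{1}{261}\right) - - \frac{5}{338} = \left(-125\right) \left(- \frac{1}{261}\right) + \frac{5}{338} = \frac{125}{261} + \frac{5}{338} = \frac{43555}{88218}$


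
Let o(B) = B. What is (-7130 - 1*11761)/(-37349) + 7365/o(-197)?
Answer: -271353858/7357753 ≈ -36.880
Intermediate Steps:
(-7130 - 1*11761)/(-37349) + 7365/o(-197) = (-7130 - 1*11761)/(-37349) + 7365/(-197) = (-7130 - 11761)*(-1/37349) + 7365*(-1/197) = -18891*(-1/37349) - 7365/197 = 18891/37349 - 7365/197 = -271353858/7357753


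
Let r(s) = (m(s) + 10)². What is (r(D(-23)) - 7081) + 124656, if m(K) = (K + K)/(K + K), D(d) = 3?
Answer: 117696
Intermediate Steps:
m(K) = 1 (m(K) = (2*K)/((2*K)) = (2*K)*(1/(2*K)) = 1)
r(s) = 121 (r(s) = (1 + 10)² = 11² = 121)
(r(D(-23)) - 7081) + 124656 = (121 - 7081) + 124656 = -6960 + 124656 = 117696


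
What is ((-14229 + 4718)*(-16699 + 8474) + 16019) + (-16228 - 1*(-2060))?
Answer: 78229826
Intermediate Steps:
((-14229 + 4718)*(-16699 + 8474) + 16019) + (-16228 - 1*(-2060)) = (-9511*(-8225) + 16019) + (-16228 + 2060) = (78227975 + 16019) - 14168 = 78243994 - 14168 = 78229826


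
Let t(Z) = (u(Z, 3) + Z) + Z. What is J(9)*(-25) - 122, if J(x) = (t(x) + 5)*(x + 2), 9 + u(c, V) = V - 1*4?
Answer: -3697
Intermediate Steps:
u(c, V) = -13 + V (u(c, V) = -9 + (V - 1*4) = -9 + (V - 4) = -9 + (-4 + V) = -13 + V)
t(Z) = -10 + 2*Z (t(Z) = ((-13 + 3) + Z) + Z = (-10 + Z) + Z = -10 + 2*Z)
J(x) = (-5 + 2*x)*(2 + x) (J(x) = ((-10 + 2*x) + 5)*(x + 2) = (-5 + 2*x)*(2 + x))
J(9)*(-25) - 122 = (-10 - 1*9 + 2*9²)*(-25) - 122 = (-10 - 9 + 2*81)*(-25) - 122 = (-10 - 9 + 162)*(-25) - 122 = 143*(-25) - 122 = -3575 - 122 = -3697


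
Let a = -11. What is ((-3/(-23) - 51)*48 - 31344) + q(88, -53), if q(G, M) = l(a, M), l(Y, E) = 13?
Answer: -776773/23 ≈ -33773.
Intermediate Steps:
q(G, M) = 13
((-3/(-23) - 51)*48 - 31344) + q(88, -53) = ((-3/(-23) - 51)*48 - 31344) + 13 = ((-3*(-1/23) - 51)*48 - 31344) + 13 = ((3/23 - 51)*48 - 31344) + 13 = (-1170/23*48 - 31344) + 13 = (-56160/23 - 31344) + 13 = -777072/23 + 13 = -776773/23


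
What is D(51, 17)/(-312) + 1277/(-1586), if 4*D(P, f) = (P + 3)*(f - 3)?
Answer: -8951/6344 ≈ -1.4109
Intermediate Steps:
D(P, f) = (-3 + f)*(3 + P)/4 (D(P, f) = ((P + 3)*(f - 3))/4 = ((3 + P)*(-3 + f))/4 = ((-3 + f)*(3 + P))/4 = (-3 + f)*(3 + P)/4)
D(51, 17)/(-312) + 1277/(-1586) = (-9/4 - 3/4*51 + (3/4)*17 + (1/4)*51*17)/(-312) + 1277/(-1586) = (-9/4 - 153/4 + 51/4 + 867/4)*(-1/312) + 1277*(-1/1586) = 189*(-1/312) - 1277/1586 = -63/104 - 1277/1586 = -8951/6344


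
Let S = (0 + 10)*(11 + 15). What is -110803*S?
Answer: -28808780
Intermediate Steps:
S = 260 (S = 10*26 = 260)
-110803*S = -110803*260 = -28808780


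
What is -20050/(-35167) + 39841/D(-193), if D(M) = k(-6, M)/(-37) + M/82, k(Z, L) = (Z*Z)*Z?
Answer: 386464936068/33795487 ≈ 11435.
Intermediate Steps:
k(Z, L) = Z**3 (k(Z, L) = Z**2*Z = Z**3)
D(M) = 216/37 + M/82 (D(M) = (-6)**3/(-37) + M/82 = -216*(-1/37) + M*(1/82) = 216/37 + M/82)
-20050/(-35167) + 39841/D(-193) = -20050/(-35167) + 39841/(216/37 + (1/82)*(-193)) = -20050*(-1/35167) + 39841/(216/37 - 193/82) = 20050/35167 + 39841/(10571/3034) = 20050/35167 + 39841*(3034/10571) = 20050/35167 + 120877594/10571 = 386464936068/33795487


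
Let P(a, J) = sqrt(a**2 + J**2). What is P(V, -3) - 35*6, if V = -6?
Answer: -210 + 3*sqrt(5) ≈ -203.29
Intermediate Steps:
P(a, J) = sqrt(J**2 + a**2)
P(V, -3) - 35*6 = sqrt((-3)**2 + (-6)**2) - 35*6 = sqrt(9 + 36) - 210 = sqrt(45) - 210 = 3*sqrt(5) - 210 = -210 + 3*sqrt(5)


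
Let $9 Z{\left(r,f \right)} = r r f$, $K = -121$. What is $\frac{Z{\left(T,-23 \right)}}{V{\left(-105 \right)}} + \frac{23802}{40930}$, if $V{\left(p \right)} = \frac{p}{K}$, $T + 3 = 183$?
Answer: $- \frac{13668899493}{143255} \approx -95417.0$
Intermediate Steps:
$T = 180$ ($T = -3 + 183 = 180$)
$V{\left(p \right)} = - \frac{p}{121}$ ($V{\left(p \right)} = \frac{p}{-121} = p \left(- \frac{1}{121}\right) = - \frac{p}{121}$)
$Z{\left(r,f \right)} = \frac{f r^{2}}{9}$ ($Z{\left(r,f \right)} = \frac{r r f}{9} = \frac{r f r}{9} = \frac{f r^{2}}{9}$)
$\frac{Z{\left(T,-23 \right)}}{V{\left(-105 \right)}} + \frac{23802}{40930} = \frac{\frac{1}{9} \left(-23\right) 180^{2}}{\left(- \frac{1}{121}\right) \left(-105\right)} + \frac{23802}{40930} = \frac{\frac{1}{9} \left(-23\right) 32400}{\frac{105}{121}} + 23802 \cdot \frac{1}{40930} = \left(-82800\right) \frac{121}{105} + \frac{11901}{20465} = - \frac{667920}{7} + \frac{11901}{20465} = - \frac{13668899493}{143255}$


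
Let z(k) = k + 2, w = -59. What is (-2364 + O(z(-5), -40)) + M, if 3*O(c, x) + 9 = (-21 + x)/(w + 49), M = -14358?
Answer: -501689/30 ≈ -16723.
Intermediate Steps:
z(k) = 2 + k
O(c, x) = -23/10 - x/30 (O(c, x) = -3 + ((-21 + x)/(-59 + 49))/3 = -3 + ((-21 + x)/(-10))/3 = -3 + ((-21 + x)*(-1/10))/3 = -3 + (21/10 - x/10)/3 = -3 + (7/10 - x/30) = -23/10 - x/30)
(-2364 + O(z(-5), -40)) + M = (-2364 + (-23/10 - 1/30*(-40))) - 14358 = (-2364 + (-23/10 + 4/3)) - 14358 = (-2364 - 29/30) - 14358 = -70949/30 - 14358 = -501689/30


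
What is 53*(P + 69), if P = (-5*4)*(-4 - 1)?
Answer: 8957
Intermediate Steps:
P = 100 (P = -20*(-5) = 100)
53*(P + 69) = 53*(100 + 69) = 53*169 = 8957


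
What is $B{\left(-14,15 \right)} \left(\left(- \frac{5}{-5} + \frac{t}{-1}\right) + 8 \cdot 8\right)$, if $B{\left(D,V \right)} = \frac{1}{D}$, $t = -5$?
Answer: $-5$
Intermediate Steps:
$B{\left(-14,15 \right)} \left(\left(- \frac{5}{-5} + \frac{t}{-1}\right) + 8 \cdot 8\right) = \frac{\left(- \frac{5}{-5} - \frac{5}{-1}\right) + 8 \cdot 8}{-14} = - \frac{\left(\left(-5\right) \left(- \frac{1}{5}\right) - -5\right) + 64}{14} = - \frac{\left(1 + 5\right) + 64}{14} = - \frac{6 + 64}{14} = \left(- \frac{1}{14}\right) 70 = -5$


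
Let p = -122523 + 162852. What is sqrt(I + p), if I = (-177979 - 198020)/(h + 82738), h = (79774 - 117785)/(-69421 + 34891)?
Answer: 3*sqrt(36571329920661498955951)/2856981151 ≈ 200.81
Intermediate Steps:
p = 40329
h = 38011/34530 (h = -38011/(-34530) = -38011*(-1/34530) = 38011/34530 ≈ 1.1008)
I = -12983245470/2856981151 (I = (-177979 - 198020)/(38011/34530 + 82738) = -375999/2856981151/34530 = -375999*34530/2856981151 = -12983245470/2856981151 ≈ -4.5444)
sqrt(I + p) = sqrt(-12983245470/2856981151 + 40329) = sqrt(115206209593209/2856981151) = 3*sqrt(36571329920661498955951)/2856981151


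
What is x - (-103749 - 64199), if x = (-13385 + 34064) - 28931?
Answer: 159696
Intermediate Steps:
x = -8252 (x = 20679 - 28931 = -8252)
x - (-103749 - 64199) = -8252 - (-103749 - 64199) = -8252 - 1*(-167948) = -8252 + 167948 = 159696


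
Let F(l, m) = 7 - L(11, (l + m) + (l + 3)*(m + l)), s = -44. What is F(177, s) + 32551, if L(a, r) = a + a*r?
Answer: -232256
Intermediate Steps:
F(l, m) = -4 - 11*l - 11*m - 11*(3 + l)*(l + m) (F(l, m) = 7 - 11*(1 + ((l + m) + (l + 3)*(m + l))) = 7 - 11*(1 + ((l + m) + (3 + l)*(l + m))) = 7 - 11*(1 + (l + m + (3 + l)*(l + m))) = 7 - 11*(1 + l + m + (3 + l)*(l + m)) = 7 - (11 + 11*l + 11*m + 11*(3 + l)*(l + m)) = 7 + (-11 - 11*l - 11*m - 11*(3 + l)*(l + m)) = -4 - 11*l - 11*m - 11*(3 + l)*(l + m))
F(177, s) + 32551 = (-4 - 44*177 - 44*(-44) - 11*177**2 - 11*177*(-44)) + 32551 = (-4 - 7788 + 1936 - 11*31329 + 85668) + 32551 = (-4 - 7788 + 1936 - 344619 + 85668) + 32551 = -264807 + 32551 = -232256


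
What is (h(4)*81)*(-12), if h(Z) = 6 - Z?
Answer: -1944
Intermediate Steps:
(h(4)*81)*(-12) = ((6 - 1*4)*81)*(-12) = ((6 - 4)*81)*(-12) = (2*81)*(-12) = 162*(-12) = -1944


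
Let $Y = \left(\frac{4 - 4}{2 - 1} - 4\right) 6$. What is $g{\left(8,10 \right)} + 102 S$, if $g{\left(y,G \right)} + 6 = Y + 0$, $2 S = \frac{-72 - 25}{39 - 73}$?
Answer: $\frac{231}{2} \approx 115.5$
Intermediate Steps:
$Y = -24$ ($Y = \left(\frac{0}{1} - 4\right) 6 = \left(0 \cdot 1 - 4\right) 6 = \left(0 - 4\right) 6 = \left(-4\right) 6 = -24$)
$S = \frac{97}{68}$ ($S = \frac{\left(-72 - 25\right) \frac{1}{39 - 73}}{2} = \frac{\left(-97\right) \frac{1}{-34}}{2} = \frac{\left(-97\right) \left(- \frac{1}{34}\right)}{2} = \frac{1}{2} \cdot \frac{97}{34} = \frac{97}{68} \approx 1.4265$)
$g{\left(y,G \right)} = -30$ ($g{\left(y,G \right)} = -6 + \left(-24 + 0\right) = -6 - 24 = -30$)
$g{\left(8,10 \right)} + 102 S = -30 + 102 \cdot \frac{97}{68} = -30 + \frac{291}{2} = \frac{231}{2}$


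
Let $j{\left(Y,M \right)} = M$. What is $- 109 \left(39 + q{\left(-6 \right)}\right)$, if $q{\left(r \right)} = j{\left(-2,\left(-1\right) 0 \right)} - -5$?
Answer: $-4796$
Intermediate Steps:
$q{\left(r \right)} = 5$ ($q{\left(r \right)} = \left(-1\right) 0 - -5 = 0 + 5 = 5$)
$- 109 \left(39 + q{\left(-6 \right)}\right) = - 109 \left(39 + 5\right) = \left(-109\right) 44 = -4796$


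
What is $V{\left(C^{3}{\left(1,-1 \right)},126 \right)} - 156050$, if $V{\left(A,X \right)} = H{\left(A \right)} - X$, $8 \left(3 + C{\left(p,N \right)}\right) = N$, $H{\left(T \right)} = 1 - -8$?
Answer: $-156167$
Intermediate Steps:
$H{\left(T \right)} = 9$ ($H{\left(T \right)} = 1 + 8 = 9$)
$C{\left(p,N \right)} = -3 + \frac{N}{8}$
$V{\left(A,X \right)} = 9 - X$
$V{\left(C^{3}{\left(1,-1 \right)},126 \right)} - 156050 = \left(9 - 126\right) - 156050 = -117 - 156050 = -156167$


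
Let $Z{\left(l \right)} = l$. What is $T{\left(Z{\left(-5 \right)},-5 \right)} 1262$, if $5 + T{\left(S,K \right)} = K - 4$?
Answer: $-17668$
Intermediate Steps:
$T{\left(S,K \right)} = -9 + K$ ($T{\left(S,K \right)} = -5 + \left(K - 4\right) = -5 + \left(-4 + K\right) = -9 + K$)
$T{\left(Z{\left(-5 \right)},-5 \right)} 1262 = \left(-9 - 5\right) 1262 = \left(-14\right) 1262 = -17668$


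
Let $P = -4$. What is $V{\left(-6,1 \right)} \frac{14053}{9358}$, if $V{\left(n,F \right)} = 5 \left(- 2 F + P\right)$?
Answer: $- \frac{210795}{4679} \approx -45.051$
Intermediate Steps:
$V{\left(n,F \right)} = -20 - 10 F$ ($V{\left(n,F \right)} = 5 \left(- 2 F - 4\right) = 5 \left(-4 - 2 F\right) = -20 - 10 F$)
$V{\left(-6,1 \right)} \frac{14053}{9358} = \left(-20 - 10\right) \frac{14053}{9358} = \left(-20 - 10\right) 14053 \cdot \frac{1}{9358} = \left(-30\right) \frac{14053}{9358} = - \frac{210795}{4679}$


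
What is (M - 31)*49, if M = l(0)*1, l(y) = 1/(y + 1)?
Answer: -1470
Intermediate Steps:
l(y) = 1/(1 + y)
M = 1 (M = 1/(1 + 0) = 1/1 = 1*1 = 1)
(M - 31)*49 = (1 - 31)*49 = -30*49 = -1470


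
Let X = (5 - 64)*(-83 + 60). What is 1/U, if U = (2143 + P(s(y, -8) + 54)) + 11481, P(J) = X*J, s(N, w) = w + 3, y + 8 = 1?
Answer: 1/80117 ≈ 1.2482e-5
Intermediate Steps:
y = -7 (y = -8 + 1 = -7)
s(N, w) = 3 + w
X = 1357 (X = -59*(-23) = 1357)
P(J) = 1357*J
U = 80117 (U = (2143 + 1357*((3 - 8) + 54)) + 11481 = (2143 + 1357*(-5 + 54)) + 11481 = (2143 + 1357*49) + 11481 = (2143 + 66493) + 11481 = 68636 + 11481 = 80117)
1/U = 1/80117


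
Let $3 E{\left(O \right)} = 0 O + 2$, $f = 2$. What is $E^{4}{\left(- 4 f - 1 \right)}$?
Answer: $\frac{16}{81} \approx 0.19753$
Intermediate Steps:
$E{\left(O \right)} = \frac{2}{3}$ ($E{\left(O \right)} = \frac{0 O + 2}{3} = \frac{0 + 2}{3} = \frac{1}{3} \cdot 2 = \frac{2}{3}$)
$E^{4}{\left(- 4 f - 1 \right)} = \left(\frac{2}{3}\right)^{4} = \frac{16}{81}$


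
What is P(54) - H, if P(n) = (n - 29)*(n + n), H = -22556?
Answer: 25256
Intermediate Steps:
P(n) = 2*n*(-29 + n) (P(n) = (-29 + n)*(2*n) = 2*n*(-29 + n))
P(54) - H = 2*54*(-29 + 54) - 1*(-22556) = 2*54*25 + 22556 = 2700 + 22556 = 25256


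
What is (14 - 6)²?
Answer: 64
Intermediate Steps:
(14 - 6)² = 8² = 64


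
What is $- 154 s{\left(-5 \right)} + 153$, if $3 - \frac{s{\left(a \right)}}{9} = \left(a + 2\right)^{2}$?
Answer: $8469$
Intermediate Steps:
$s{\left(a \right)} = 27 - 9 \left(2 + a\right)^{2}$ ($s{\left(a \right)} = 27 - 9 \left(a + 2\right)^{2} = 27 - 9 \left(2 + a\right)^{2}$)
$- 154 s{\left(-5 \right)} + 153 = - 154 \left(27 - 9 \left(2 - 5\right)^{2}\right) + 153 = - 154 \left(27 - 9 \left(-3\right)^{2}\right) + 153 = - 154 \left(27 - 81\right) + 153 = \left(-154\right) \left(-54\right) + 153 = 8316 + 153 = 8469$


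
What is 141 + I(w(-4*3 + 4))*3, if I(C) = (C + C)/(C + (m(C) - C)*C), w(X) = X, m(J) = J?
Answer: 147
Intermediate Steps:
I(C) = 2 (I(C) = (C + C)/(C + (C - C)*C) = (2*C)/(C + 0*C) = (2*C)/(C + 0) = (2*C)/C = 2)
141 + I(w(-4*3 + 4))*3 = 141 + 2*3 = 141 + 6 = 147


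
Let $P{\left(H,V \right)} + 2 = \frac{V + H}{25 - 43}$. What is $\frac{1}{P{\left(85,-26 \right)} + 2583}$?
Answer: $\frac{18}{46399} \approx 0.00038794$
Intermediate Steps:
$P{\left(H,V \right)} = -2 - \frac{H}{18} - \frac{V}{18}$ ($P{\left(H,V \right)} = -2 + \frac{V + H}{25 - 43} = -2 + \frac{H + V}{-18} = -2 + \left(H + V\right) \left(- \frac{1}{18}\right) = -2 - \left(\frac{H}{18} + \frac{V}{18}\right) = -2 - \frac{H}{18} - \frac{V}{18}$)
$\frac{1}{P{\left(85,-26 \right)} + 2583} = \frac{1}{\left(-2 - \frac{85}{18} - - \frac{13}{9}\right) + 2583} = \frac{1}{\left(-2 - \frac{85}{18} + \frac{13}{9}\right) + 2583} = \frac{1}{- \frac{95}{18} + 2583} = \frac{1}{\frac{46399}{18}} = \frac{18}{46399}$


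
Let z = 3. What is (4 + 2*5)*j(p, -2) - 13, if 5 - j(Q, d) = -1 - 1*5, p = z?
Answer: 141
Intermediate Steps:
p = 3
j(Q, d) = 11 (j(Q, d) = 5 - (-1 - 1*5) = 5 - (-1 - 5) = 5 - 1*(-6) = 5 + 6 = 11)
(4 + 2*5)*j(p, -2) - 13 = (4 + 2*5)*11 - 13 = (4 + 10)*11 - 13 = 14*11 - 13 = 154 - 13 = 141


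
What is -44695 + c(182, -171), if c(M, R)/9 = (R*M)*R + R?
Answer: 47850524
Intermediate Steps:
c(M, R) = 9*R + 9*M*R² (c(M, R) = 9*((R*M)*R + R) = 9*((M*R)*R + R) = 9*(M*R² + R) = 9*(R + M*R²) = 9*R + 9*M*R²)
-44695 + c(182, -171) = -44695 + 9*(-171)*(1 + 182*(-171)) = -44695 + 9*(-171)*(1 - 31122) = -44695 + 9*(-171)*(-31121) = -44695 + 47895219 = 47850524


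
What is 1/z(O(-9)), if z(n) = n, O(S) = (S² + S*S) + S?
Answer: 1/153 ≈ 0.0065359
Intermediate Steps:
O(S) = S + 2*S² (O(S) = (S² + S²) + S = 2*S² + S = S + 2*S²)
1/z(O(-9)) = 1/(-9*(1 + 2*(-9))) = 1/(-9*(1 - 18)) = 1/(-9*(-17)) = 1/153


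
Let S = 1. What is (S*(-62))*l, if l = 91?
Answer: -5642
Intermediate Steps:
(S*(-62))*l = (1*(-62))*91 = -62*91 = -5642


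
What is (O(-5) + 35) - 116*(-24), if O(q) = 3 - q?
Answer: 2827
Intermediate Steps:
(O(-5) + 35) - 116*(-24) = ((3 - 1*(-5)) + 35) - 116*(-24) = ((3 + 5) + 35) + 2784 = (8 + 35) + 2784 = 43 + 2784 = 2827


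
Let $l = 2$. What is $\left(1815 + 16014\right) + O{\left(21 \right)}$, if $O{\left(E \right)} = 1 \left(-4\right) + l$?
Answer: $17827$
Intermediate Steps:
$O{\left(E \right)} = -2$ ($O{\left(E \right)} = 1 \left(-4\right) + 2 = -4 + 2 = -2$)
$\left(1815 + 16014\right) + O{\left(21 \right)} = \left(1815 + 16014\right) - 2 = 17829 - 2 = 17827$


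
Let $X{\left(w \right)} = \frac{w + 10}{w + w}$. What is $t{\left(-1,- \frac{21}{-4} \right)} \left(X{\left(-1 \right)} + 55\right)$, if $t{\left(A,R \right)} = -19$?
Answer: $- \frac{1919}{2} \approx -959.5$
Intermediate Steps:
$X{\left(w \right)} = \frac{10 + w}{2 w}$
$t{\left(-1,- \frac{21}{-4} \right)} \left(X{\left(-1 \right)} + 55\right) = - 19 \left(\frac{10 - 1}{2 \left(-1\right)} + 55\right) = - 19 \left(\frac{1}{2} \left(-1\right) 9 + 55\right) = - 19 \left(- \frac{9}{2} + 55\right) = \left(-19\right) \frac{101}{2} = - \frac{1919}{2}$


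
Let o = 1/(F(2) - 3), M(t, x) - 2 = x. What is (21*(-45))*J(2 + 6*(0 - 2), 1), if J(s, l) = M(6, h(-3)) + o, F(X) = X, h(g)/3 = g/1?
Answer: 7560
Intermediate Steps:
h(g) = 3*g (h(g) = 3*(g/1) = 3*(g*1) = 3*g)
M(t, x) = 2 + x
o = -1 (o = 1/(2 - 3) = 1/(-1) = -1)
J(s, l) = -8 (J(s, l) = (2 + 3*(-3)) - 1 = (2 - 9) - 1 = -7 - 1 = -8)
(21*(-45))*J(2 + 6*(0 - 2), 1) = (21*(-45))*(-8) = -945*(-8) = 7560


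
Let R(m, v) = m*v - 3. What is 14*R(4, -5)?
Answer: -322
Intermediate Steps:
R(m, v) = -3 + m*v
14*R(4, -5) = 14*(-3 + 4*(-5)) = 14*(-3 - 20) = 14*(-23) = -322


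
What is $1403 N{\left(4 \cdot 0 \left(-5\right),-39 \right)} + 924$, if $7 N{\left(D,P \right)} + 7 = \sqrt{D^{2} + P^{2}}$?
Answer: $\frac{51364}{7} \approx 7337.7$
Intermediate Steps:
$N{\left(D,P \right)} = -1 + \frac{\sqrt{D^{2} + P^{2}}}{7}$
$1403 N{\left(4 \cdot 0 \left(-5\right),-39 \right)} + 924 = 1403 \left(-1 + \frac{\sqrt{\left(4 \cdot 0 \left(-5\right)\right)^{2} + \left(-39\right)^{2}}}{7}\right) + 924 = 1403 \left(-1 + \frac{\sqrt{\left(0 \left(-5\right)\right)^{2} + 1521}}{7}\right) + 924 = 1403 \left(-1 + \frac{\sqrt{0^{2} + 1521}}{7}\right) + 924 = 1403 \left(-1 + \frac{\sqrt{0 + 1521}}{7}\right) + 924 = 1403 \left(-1 + \frac{\sqrt{1521}}{7}\right) + 924 = 1403 \left(-1 + \frac{1}{7} \cdot 39\right) + 924 = 1403 \left(-1 + \frac{39}{7}\right) + 924 = 1403 \cdot \frac{32}{7} + 924 = \frac{44896}{7} + 924 = \frac{51364}{7}$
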